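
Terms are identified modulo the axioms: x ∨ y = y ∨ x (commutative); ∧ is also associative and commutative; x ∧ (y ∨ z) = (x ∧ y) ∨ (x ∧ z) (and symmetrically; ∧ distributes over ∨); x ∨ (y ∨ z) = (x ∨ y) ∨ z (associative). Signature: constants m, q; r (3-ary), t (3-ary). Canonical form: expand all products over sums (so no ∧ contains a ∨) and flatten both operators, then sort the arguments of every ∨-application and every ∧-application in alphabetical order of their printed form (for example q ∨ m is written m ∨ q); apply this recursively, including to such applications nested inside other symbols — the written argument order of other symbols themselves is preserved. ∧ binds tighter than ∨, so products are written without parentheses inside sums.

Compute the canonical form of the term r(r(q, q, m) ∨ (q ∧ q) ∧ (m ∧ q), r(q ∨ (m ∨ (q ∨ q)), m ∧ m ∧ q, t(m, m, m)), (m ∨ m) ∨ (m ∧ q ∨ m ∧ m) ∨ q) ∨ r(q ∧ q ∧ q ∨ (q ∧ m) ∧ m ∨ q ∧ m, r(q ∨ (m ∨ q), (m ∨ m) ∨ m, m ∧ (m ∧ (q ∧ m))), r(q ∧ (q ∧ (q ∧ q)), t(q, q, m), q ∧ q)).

Merge nested applications:  r(m ∧ q ∧ q ∧ q ∨ r(q, q, m), r(m ∨ q ∨ q ∨ q, m ∧ m ∧ q, t(m, m, m)), m ∨ m ∨ m ∧ m ∨ m ∧ q ∨ q) ∨ r(m ∧ m ∧ q ∨ m ∧ q ∨ q ∧ q ∧ q, r(m ∨ q ∨ q, m ∨ m ∨ m, m ∧ m ∧ m ∧ q), r(q ∧ q ∧ q ∧ q, t(q, q, m), q ∧ q))
Sort arguments:  r(m ∧ m ∧ q ∨ m ∧ q ∨ q ∧ q ∧ q, r(m ∨ q ∨ q, m ∨ m ∨ m, m ∧ m ∧ m ∧ q), r(q ∧ q ∧ q ∧ q, t(q, q, m), q ∧ q)) ∨ r(m ∧ q ∧ q ∧ q ∨ r(q, q, m), r(m ∨ q ∨ q ∨ q, m ∧ m ∧ q, t(m, m, m)), m ∨ m ∨ m ∧ m ∨ m ∧ q ∨ q)

Answer: r(m ∧ m ∧ q ∨ m ∧ q ∨ q ∧ q ∧ q, r(m ∨ q ∨ q, m ∨ m ∨ m, m ∧ m ∧ m ∧ q), r(q ∧ q ∧ q ∧ q, t(q, q, m), q ∧ q)) ∨ r(m ∧ q ∧ q ∧ q ∨ r(q, q, m), r(m ∨ q ∨ q ∨ q, m ∧ m ∧ q, t(m, m, m)), m ∨ m ∨ m ∧ m ∨ m ∧ q ∨ q)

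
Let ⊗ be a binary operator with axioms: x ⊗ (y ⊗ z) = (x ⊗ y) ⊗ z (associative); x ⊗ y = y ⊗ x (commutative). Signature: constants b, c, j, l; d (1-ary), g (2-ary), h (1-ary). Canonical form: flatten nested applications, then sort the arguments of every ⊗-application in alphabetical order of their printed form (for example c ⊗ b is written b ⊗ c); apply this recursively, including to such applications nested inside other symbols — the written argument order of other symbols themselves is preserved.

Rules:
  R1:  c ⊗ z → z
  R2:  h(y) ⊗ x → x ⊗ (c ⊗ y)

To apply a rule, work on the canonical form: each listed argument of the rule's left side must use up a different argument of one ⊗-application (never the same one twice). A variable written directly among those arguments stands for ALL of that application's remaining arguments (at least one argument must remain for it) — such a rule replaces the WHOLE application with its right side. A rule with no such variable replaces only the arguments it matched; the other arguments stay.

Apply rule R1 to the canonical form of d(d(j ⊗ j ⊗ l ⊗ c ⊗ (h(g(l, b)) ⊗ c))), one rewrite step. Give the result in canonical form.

Answer: d(d(c ⊗ h(g(l, b)) ⊗ j ⊗ j ⊗ l))

Derivation:
Canonical form:  d(d(c ⊗ c ⊗ h(g(l, b)) ⊗ j ⊗ j ⊗ l))
Match R1:  consume c;  z := c ⊗ h(g(l, b)) ⊗ j ⊗ j ⊗ l
The extension variable absorbs all remaining arguments, so the whole application is rewritten.
Giving:  d(d(c ⊗ h(g(l, b)) ⊗ j ⊗ j ⊗ l))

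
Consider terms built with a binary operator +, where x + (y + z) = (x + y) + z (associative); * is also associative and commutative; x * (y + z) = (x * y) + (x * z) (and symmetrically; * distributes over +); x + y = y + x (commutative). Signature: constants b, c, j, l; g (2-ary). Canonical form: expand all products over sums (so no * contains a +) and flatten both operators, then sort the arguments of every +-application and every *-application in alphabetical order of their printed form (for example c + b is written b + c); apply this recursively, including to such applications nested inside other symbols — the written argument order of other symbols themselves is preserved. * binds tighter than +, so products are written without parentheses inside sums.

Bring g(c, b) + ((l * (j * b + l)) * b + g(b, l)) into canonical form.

Expand:  g(c, b) + b * b * j * l + b * l * l + g(b, l)
Order the arguments:  b * b * j * l + b * l * l + g(b, l) + g(c, b)

Answer: b * b * j * l + b * l * l + g(b, l) + g(c, b)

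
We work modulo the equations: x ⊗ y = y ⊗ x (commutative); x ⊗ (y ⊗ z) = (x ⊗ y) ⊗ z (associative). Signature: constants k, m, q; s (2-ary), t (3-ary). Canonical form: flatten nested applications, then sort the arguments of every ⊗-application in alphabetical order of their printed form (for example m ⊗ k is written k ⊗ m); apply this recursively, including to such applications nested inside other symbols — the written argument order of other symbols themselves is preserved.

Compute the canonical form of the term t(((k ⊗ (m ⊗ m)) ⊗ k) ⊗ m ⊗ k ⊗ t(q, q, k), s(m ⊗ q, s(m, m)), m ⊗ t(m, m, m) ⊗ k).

Focus inside:  ((k ⊗ (m ⊗ m)) ⊗ k) ⊗ m ⊗ k ⊗ t(q, q, k)
Un-nest:  k ⊗ m ⊗ m ⊗ k ⊗ m ⊗ k ⊗ t(q, q, k)
Sort arguments:  k ⊗ k ⊗ k ⊗ m ⊗ m ⊗ m ⊗ t(q, q, k)
Rebuild:  t(k ⊗ k ⊗ k ⊗ m ⊗ m ⊗ m ⊗ t(q, q, k), s(m ⊗ q, s(m, m)), k ⊗ m ⊗ t(m, m, m))

Answer: t(k ⊗ k ⊗ k ⊗ m ⊗ m ⊗ m ⊗ t(q, q, k), s(m ⊗ q, s(m, m)), k ⊗ m ⊗ t(m, m, m))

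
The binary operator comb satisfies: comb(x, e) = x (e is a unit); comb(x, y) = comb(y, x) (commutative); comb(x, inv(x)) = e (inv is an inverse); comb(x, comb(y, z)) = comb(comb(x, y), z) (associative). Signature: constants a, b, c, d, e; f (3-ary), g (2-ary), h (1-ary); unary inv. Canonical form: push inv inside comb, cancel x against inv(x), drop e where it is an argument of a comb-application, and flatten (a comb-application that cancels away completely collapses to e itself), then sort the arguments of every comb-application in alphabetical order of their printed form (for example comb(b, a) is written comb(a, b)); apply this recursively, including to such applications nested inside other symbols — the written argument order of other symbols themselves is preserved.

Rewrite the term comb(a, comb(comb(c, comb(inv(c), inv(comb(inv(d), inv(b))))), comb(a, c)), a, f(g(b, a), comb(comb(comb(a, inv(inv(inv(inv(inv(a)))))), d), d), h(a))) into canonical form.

Push inv inside:  distribute inv over comb and collapse double inv
Combine occurrences:  comb(a, a, a, c, d, b, f(g(b, a), comb(d, d), h(a)))
Sort:  comb(a, a, a, b, c, d, f(g(b, a), comb(d, d), h(a)))

Answer: comb(a, a, a, b, c, d, f(g(b, a), comb(d, d), h(a)))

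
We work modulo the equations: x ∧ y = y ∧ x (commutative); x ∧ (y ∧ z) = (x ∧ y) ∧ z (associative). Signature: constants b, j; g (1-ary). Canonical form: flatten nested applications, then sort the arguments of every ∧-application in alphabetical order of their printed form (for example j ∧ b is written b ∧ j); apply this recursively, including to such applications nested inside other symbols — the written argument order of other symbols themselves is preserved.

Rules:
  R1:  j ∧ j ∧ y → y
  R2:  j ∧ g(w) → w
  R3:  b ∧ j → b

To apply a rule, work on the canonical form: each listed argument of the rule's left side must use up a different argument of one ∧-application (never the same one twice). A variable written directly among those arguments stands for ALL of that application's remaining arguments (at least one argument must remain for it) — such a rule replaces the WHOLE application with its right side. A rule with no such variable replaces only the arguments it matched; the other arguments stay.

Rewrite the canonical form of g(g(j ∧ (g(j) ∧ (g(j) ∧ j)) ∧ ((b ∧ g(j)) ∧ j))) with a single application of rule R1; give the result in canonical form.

Answer: g(g(b ∧ g(j) ∧ g(j) ∧ g(j) ∧ j))

Derivation:
Canonical form:  g(g(b ∧ g(j) ∧ g(j) ∧ g(j) ∧ j ∧ j ∧ j))
Match R1:  consume j, j;  y := b ∧ g(j) ∧ g(j) ∧ g(j) ∧ j
The variable takes the whole remainder — replace the entire application.
Giving:  g(g(b ∧ g(j) ∧ g(j) ∧ g(j) ∧ j))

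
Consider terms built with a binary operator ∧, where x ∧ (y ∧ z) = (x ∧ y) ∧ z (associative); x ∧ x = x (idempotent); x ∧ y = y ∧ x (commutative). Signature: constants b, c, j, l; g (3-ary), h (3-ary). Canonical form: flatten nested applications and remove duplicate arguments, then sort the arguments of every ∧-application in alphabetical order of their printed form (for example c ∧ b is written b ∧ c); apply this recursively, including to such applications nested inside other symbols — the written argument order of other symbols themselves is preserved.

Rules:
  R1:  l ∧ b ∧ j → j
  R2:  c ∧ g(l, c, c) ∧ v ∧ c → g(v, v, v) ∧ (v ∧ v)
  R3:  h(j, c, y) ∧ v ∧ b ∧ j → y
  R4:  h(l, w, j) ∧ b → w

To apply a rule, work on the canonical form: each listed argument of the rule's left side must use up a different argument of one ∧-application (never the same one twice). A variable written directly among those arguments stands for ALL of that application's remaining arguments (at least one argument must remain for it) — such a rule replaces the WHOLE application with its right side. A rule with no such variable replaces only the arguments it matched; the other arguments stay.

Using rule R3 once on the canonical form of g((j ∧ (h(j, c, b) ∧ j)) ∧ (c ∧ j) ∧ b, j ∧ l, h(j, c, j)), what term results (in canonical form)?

Canonical form:  g(b ∧ c ∧ h(j, c, b) ∧ j, j ∧ l, h(j, c, j))
Apply R3:  consuming b, h(j, c, b), j;  v := c, y := b
The variable takes the whole remainder — replace the entire application.
Result:  g(b, j ∧ l, h(j, c, j))

Answer: g(b, j ∧ l, h(j, c, j))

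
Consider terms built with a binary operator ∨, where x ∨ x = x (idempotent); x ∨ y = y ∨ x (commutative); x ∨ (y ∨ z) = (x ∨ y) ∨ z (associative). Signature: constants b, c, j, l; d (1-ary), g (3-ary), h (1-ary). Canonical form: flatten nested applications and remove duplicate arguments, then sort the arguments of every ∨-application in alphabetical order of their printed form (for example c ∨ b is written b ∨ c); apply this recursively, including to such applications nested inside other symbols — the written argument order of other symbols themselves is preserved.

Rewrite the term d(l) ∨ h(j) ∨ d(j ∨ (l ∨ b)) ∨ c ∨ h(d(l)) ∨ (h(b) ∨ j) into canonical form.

Answer: c ∨ d(b ∨ j ∨ l) ∨ d(l) ∨ h(b) ∨ h(d(l)) ∨ h(j) ∨ j

Derivation:
Merge nested applications:  d(l) ∨ h(j) ∨ d(j ∨ (l ∨ b)) ∨ c ∨ h(d(l)) ∨ h(b) ∨ j
Canonicalize subterm:  d(j ∨ (l ∨ b))  →  d(b ∨ j ∨ l)
Sort:  c ∨ d(b ∨ j ∨ l) ∨ d(l) ∨ h(b) ∨ h(d(l)) ∨ h(j) ∨ j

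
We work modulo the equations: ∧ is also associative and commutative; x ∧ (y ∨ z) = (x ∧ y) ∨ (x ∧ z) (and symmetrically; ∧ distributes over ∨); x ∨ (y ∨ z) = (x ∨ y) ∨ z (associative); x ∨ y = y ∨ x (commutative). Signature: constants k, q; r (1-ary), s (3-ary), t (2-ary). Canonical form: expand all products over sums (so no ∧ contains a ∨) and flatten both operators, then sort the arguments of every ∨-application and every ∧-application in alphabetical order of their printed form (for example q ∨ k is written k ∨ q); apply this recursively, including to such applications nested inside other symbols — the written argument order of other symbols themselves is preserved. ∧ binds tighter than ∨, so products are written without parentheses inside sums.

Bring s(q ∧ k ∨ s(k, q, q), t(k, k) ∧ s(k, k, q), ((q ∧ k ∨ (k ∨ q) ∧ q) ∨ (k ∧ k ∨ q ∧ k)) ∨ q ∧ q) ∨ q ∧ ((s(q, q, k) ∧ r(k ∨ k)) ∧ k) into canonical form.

Expand:  s(k ∧ q ∨ s(k, q, q), s(k, k, q) ∧ t(k, k), k ∧ k ∨ k ∧ q ∨ k ∧ q ∨ k ∧ q ∨ q ∧ q ∨ q ∧ q) ∨ k ∧ q ∧ r(k ∨ k) ∧ s(q, q, k)
Sort:  k ∧ q ∧ r(k ∨ k) ∧ s(q, q, k) ∨ s(k ∧ q ∨ s(k, q, q), s(k, k, q) ∧ t(k, k), k ∧ k ∨ k ∧ q ∨ k ∧ q ∨ k ∧ q ∨ q ∧ q ∨ q ∧ q)

Answer: k ∧ q ∧ r(k ∨ k) ∧ s(q, q, k) ∨ s(k ∧ q ∨ s(k, q, q), s(k, k, q) ∧ t(k, k), k ∧ k ∨ k ∧ q ∨ k ∧ q ∨ k ∧ q ∨ q ∧ q ∨ q ∧ q)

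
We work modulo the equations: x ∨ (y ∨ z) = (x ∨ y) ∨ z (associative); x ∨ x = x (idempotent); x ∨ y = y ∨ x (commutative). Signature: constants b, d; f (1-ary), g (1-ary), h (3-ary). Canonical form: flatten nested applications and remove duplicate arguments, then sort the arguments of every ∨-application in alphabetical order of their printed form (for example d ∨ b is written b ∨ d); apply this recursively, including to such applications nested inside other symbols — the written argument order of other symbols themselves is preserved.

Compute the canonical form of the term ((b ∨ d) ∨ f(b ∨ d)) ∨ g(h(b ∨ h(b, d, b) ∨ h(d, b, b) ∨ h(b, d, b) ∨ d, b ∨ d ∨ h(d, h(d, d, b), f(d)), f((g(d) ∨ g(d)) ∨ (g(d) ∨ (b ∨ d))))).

Answer: b ∨ d ∨ f(b ∨ d) ∨ g(h(b ∨ d ∨ h(b, d, b) ∨ h(d, b, b), b ∨ d ∨ h(d, h(d, d, b), f(d)), f(b ∨ d ∨ g(d))))

Derivation:
Merge nested applications:  b ∨ d ∨ f(b ∨ d) ∨ g(h(b ∨ h(b, d, b) ∨ h(d, b, b) ∨ h(b, d, b) ∨ d, b ∨ d ∨ h(d, h(d, d, b), f(d)), f((g(d) ∨ g(d)) ∨ (g(d) ∨ (b ∨ d)))))
Inside:  g(h(b ∨ h(b, d, b) ∨ h(d, b, b) ∨ h(b, d, b) ∨ d, b ∨ d ∨ h(d, h(d, d, b), f(d)), f((g(d) ∨ g(d)) ∨ (g(d) ∨ (b ∨ d)))))  →  g(h(b ∨ d ∨ h(b, d, b) ∨ h(d, b, b), b ∨ d ∨ h(d, h(d, d, b), f(d)), f(b ∨ d ∨ g(d))))
Order the arguments:  b ∨ d ∨ f(b ∨ d) ∨ g(h(b ∨ d ∨ h(b, d, b) ∨ h(d, b, b), b ∨ d ∨ h(d, h(d, d, b), f(d)), f(b ∨ d ∨ g(d))))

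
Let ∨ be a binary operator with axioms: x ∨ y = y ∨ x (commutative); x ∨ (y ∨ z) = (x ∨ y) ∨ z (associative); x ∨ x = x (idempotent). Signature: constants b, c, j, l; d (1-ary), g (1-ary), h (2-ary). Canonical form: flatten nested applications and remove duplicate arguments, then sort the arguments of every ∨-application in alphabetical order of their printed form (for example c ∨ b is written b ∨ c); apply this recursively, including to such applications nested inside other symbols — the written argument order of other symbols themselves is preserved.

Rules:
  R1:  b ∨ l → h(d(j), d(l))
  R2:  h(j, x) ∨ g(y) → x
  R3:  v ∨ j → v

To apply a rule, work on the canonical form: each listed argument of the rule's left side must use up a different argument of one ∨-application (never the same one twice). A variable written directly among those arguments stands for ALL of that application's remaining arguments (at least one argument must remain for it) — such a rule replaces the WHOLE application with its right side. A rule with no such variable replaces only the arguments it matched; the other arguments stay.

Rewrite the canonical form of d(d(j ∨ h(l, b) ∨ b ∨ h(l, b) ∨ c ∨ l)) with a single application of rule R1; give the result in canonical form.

Answer: d(d(c ∨ h(d(j), d(l)) ∨ h(l, b) ∨ j))

Derivation:
Canonical form:  d(d(b ∨ c ∨ h(l, b) ∨ j ∨ l))
Match R1:  consume b, l
Giving:  d(d(c ∨ h(d(j), d(l)) ∨ h(l, b) ∨ j))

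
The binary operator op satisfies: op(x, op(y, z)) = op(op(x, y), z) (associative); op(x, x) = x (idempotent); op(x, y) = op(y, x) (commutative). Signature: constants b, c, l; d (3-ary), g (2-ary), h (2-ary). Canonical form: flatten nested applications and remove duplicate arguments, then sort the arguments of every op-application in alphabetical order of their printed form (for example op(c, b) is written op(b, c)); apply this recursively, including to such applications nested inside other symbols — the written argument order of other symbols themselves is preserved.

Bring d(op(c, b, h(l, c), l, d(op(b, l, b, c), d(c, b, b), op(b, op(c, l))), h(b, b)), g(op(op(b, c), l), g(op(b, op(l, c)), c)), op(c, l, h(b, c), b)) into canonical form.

Work inside:  op(c, b, h(l, c), l, d(op(b, l, b, c), d(c, b, b), op(b, op(c, l))), h(b, b))
Canonicalize subterm:  d(op(b, l, b, c), d(c, b, b), op(b, op(c, l)))  →  d(op(b, c, l), d(c, b, b), op(b, c, l))
Sort arguments:  op(b, c, d(op(b, c, l), d(c, b, b), op(b, c, l)), h(b, b), h(l, c), l)
Put back:  d(op(b, c, d(op(b, c, l), d(c, b, b), op(b, c, l)), h(b, b), h(l, c), l), g(op(b, c, l), g(op(b, c, l), c)), op(b, c, h(b, c), l))

Answer: d(op(b, c, d(op(b, c, l), d(c, b, b), op(b, c, l)), h(b, b), h(l, c), l), g(op(b, c, l), g(op(b, c, l), c)), op(b, c, h(b, c), l))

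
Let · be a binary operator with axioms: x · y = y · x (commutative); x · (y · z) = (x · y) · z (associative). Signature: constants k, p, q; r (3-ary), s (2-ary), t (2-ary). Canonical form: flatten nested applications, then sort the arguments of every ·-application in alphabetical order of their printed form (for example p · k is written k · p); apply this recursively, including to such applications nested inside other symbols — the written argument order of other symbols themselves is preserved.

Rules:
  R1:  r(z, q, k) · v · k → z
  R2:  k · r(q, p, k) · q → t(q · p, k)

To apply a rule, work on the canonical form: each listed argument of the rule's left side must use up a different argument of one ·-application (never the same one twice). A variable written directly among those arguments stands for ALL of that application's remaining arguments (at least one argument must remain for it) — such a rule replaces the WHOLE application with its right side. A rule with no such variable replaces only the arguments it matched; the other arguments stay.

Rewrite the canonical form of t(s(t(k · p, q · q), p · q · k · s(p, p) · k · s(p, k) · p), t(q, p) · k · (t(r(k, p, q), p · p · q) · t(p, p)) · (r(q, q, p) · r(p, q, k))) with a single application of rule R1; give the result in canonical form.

Answer: t(s(t(k · p, q · q), k · k · p · p · q · s(p, k) · s(p, p)), p)

Derivation:
Canonical form:  t(s(t(k · p, q · q), k · k · p · p · q · s(p, k) · s(p, p)), k · r(p, q, k) · r(q, q, p) · t(p, p) · t(q, p) · t(r(k, p, q), p · p · q))
R1 matches:  uses k, r(p, q, k);  v := r(q, q, p) · t(p, p) · t(q, p) · t(r(k, p, q), p · p · q), z := p
Every leftover argument binds to the variable; the entire application is replaced.
Giving:  t(s(t(k · p, q · q), k · k · p · p · q · s(p, k) · s(p, p)), p)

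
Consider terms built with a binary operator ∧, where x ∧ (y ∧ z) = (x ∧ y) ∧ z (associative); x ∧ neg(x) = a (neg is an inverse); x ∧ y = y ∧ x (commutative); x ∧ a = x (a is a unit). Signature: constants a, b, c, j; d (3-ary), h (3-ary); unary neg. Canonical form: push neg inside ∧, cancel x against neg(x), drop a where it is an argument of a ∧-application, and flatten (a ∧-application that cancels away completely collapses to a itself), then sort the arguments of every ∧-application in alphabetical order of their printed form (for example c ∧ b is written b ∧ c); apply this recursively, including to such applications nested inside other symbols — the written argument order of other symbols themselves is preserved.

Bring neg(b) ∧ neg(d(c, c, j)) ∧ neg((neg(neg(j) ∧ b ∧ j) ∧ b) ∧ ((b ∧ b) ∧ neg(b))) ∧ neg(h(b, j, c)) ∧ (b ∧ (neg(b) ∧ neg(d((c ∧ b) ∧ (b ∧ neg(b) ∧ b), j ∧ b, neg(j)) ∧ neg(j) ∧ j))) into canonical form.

Answer: neg(b) ∧ neg(b) ∧ neg(d(b ∧ b ∧ c, b ∧ j, neg(j))) ∧ neg(d(c, c, j)) ∧ neg(h(b, j, c))

Derivation:
Push neg inside:  distribute neg over ∧ and collapse double neg
Inverses cancel:  j cancels
Combine occurrences:  neg(b) ∧ neg(b) ∧ neg(d(c, c, j)) ∧ neg(h(b, j, c)) ∧ neg(d(b ∧ b ∧ c, b ∧ j, neg(j)))
Sort arguments:  neg(b) ∧ neg(b) ∧ neg(d(b ∧ b ∧ c, b ∧ j, neg(j))) ∧ neg(d(c, c, j)) ∧ neg(h(b, j, c))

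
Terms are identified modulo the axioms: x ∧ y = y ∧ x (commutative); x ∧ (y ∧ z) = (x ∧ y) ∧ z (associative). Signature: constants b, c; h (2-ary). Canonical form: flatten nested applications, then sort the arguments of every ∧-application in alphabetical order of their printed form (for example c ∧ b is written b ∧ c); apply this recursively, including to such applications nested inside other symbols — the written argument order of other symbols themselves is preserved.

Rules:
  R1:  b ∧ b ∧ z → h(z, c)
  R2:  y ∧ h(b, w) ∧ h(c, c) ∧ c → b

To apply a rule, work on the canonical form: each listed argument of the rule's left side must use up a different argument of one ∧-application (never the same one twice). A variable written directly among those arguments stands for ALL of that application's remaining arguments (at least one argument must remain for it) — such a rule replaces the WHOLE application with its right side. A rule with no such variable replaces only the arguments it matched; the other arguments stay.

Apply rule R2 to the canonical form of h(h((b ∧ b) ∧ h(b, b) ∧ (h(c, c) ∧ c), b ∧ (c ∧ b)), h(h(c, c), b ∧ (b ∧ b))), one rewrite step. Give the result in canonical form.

Canonical form:  h(h(b ∧ b ∧ c ∧ h(b, b) ∧ h(c, c), b ∧ b ∧ c), h(h(c, c), b ∧ b ∧ b))
R2 matches:  uses c, h(b, b), h(c, c);  w := b, y := b ∧ b
The variable takes the whole remainder — replace the entire application.
Result:  h(h(b, b ∧ b ∧ c), h(h(c, c), b ∧ b ∧ b))

Answer: h(h(b, b ∧ b ∧ c), h(h(c, c), b ∧ b ∧ b))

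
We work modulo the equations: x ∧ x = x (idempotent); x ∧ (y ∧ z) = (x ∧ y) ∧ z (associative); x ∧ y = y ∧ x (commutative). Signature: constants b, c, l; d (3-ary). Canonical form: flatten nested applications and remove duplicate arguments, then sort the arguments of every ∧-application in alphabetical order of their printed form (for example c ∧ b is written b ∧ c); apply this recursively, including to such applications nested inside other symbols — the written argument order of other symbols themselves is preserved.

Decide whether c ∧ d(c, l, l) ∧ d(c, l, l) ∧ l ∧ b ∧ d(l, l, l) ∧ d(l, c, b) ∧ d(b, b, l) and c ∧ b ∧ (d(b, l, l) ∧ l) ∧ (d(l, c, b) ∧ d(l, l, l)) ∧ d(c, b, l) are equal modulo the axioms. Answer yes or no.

Answer: no — b ∧ c ∧ d(b, b, l) ∧ d(c, l, l) ∧ d(l, c, b) ∧ d(l, l, l) ∧ l vs b ∧ c ∧ d(b, l, l) ∧ d(c, b, l) ∧ d(l, c, b) ∧ d(l, l, l) ∧ l

Derivation:
Left:  c ∧ d(c, l, l) ∧ d(c, l, l) ∧ l ∧ b ∧ d(l, l, l) ∧ d(l, c, b) ∧ d(b, b, l)
  Drop duplicates:  drop duplicate d(c, l, l)
  Sort:  b ∧ c ∧ d(b, b, l) ∧ d(c, l, l) ∧ d(l, c, b) ∧ d(l, l, l) ∧ l
Right:  c ∧ b ∧ (d(b, l, l) ∧ l) ∧ (d(l, c, b) ∧ d(l, l, l)) ∧ d(c, b, l)
  Flatten:  c ∧ b ∧ d(b, l, l) ∧ l ∧ d(l, c, b) ∧ d(l, l, l) ∧ d(c, b, l)
  Sort arguments:  b ∧ c ∧ d(b, l, l) ∧ d(c, b, l) ∧ d(l, c, b) ∧ d(l, l, l) ∧ l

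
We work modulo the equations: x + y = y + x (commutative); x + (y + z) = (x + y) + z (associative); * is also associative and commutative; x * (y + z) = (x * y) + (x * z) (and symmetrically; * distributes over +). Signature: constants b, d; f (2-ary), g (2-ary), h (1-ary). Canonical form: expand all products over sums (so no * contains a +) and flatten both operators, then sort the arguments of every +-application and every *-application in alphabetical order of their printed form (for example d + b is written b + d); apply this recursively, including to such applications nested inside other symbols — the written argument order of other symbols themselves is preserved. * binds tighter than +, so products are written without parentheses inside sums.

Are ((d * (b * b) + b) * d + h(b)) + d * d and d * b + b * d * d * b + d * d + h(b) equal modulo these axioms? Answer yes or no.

Left:  ((d * (b * b) + b) * d + h(b)) + d * d
  Expand:  b * b * d * d + b * d + h(b) + d * d
  Order the arguments:  b * b * d * d + b * d + d * d + h(b)
Right:  d * b + b * d * d * b + d * d + h(b)
  Un-nest:  b * d + b * b * d * d + d * d + h(b)
  Order the arguments:  b * b * d * d + b * d + d * d + h(b)

Answer: yes — both canonical forms are b * b * d * d + b * d + d * d + h(b)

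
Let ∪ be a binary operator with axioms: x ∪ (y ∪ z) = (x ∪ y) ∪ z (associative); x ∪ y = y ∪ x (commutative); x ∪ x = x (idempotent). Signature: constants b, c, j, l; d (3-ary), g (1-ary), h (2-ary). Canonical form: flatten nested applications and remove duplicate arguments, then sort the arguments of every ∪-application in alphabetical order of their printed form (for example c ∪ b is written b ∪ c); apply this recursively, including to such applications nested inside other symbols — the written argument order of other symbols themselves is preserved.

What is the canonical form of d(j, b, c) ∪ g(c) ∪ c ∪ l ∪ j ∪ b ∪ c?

Answer: b ∪ c ∪ d(j, b, c) ∪ g(c) ∪ j ∪ l

Derivation:
Idempotence:  drop duplicate c
Sort arguments:  b ∪ c ∪ d(j, b, c) ∪ g(c) ∪ j ∪ l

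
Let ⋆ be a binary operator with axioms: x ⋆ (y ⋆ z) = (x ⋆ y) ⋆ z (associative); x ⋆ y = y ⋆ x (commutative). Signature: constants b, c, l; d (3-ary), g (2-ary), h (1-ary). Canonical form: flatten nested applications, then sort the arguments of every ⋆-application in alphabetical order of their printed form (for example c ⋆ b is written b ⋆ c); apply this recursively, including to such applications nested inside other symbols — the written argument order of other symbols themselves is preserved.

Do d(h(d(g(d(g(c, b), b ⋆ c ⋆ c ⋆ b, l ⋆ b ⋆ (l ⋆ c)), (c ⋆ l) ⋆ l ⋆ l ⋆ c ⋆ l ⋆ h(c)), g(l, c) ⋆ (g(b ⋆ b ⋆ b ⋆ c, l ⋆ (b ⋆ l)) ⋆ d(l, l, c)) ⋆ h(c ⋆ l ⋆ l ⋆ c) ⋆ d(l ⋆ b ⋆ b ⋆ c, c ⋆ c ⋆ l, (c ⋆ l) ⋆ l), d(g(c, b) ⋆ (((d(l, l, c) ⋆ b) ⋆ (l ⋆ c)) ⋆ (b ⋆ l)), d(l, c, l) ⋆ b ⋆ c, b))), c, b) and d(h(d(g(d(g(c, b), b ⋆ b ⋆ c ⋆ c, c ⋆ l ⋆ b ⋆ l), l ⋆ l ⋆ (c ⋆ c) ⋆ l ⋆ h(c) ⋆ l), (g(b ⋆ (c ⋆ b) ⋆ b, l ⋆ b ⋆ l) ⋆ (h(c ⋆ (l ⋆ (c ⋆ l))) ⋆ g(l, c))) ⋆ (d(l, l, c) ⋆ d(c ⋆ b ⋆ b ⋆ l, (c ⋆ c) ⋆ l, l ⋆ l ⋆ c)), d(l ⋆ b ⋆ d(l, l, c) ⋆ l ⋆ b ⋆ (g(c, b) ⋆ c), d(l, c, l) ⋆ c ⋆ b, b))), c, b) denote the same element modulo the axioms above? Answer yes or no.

Left:  d(h(d(g(d(g(c, b), b ⋆ c ⋆ c ⋆ b, l ⋆ b ⋆ (l ⋆ c)), (c ⋆ l) ⋆ l ⋆ l ⋆ c ⋆ l ⋆ h(c)), g(l, c) ⋆ (g(b ⋆ b ⋆ b ⋆ c, l ⋆ (b ⋆ l)) ⋆ d(l, l, c)) ⋆ h(c ⋆ l ⋆ l ⋆ c) ⋆ d(l ⋆ b ⋆ b ⋆ c, c ⋆ c ⋆ l, (c ⋆ l) ⋆ l), d(g(c, b) ⋆ (((d(l, l, c) ⋆ b) ⋆ (l ⋆ c)) ⋆ (b ⋆ l)), d(l, c, l) ⋆ b ⋆ c, b))), c, b)
  Focus inside:  g(l, c) ⋆ (g(b ⋆ b ⋆ b ⋆ c, l ⋆ (b ⋆ l)) ⋆ d(l, l, c)) ⋆ h(c ⋆ l ⋆ l ⋆ c) ⋆ d(l ⋆ b ⋆ b ⋆ c, c ⋆ c ⋆ l, (c ⋆ l) ⋆ l)
  Un-nest:  g(l, c) ⋆ g(b ⋆ b ⋆ b ⋆ c, l ⋆ (b ⋆ l)) ⋆ d(l, l, c) ⋆ h(c ⋆ l ⋆ l ⋆ c) ⋆ d(l ⋆ b ⋆ b ⋆ c, c ⋆ c ⋆ l, (c ⋆ l) ⋆ l)
  Simplify inside:  g(b ⋆ b ⋆ b ⋆ c, l ⋆ (b ⋆ l))  →  g(b ⋆ b ⋆ b ⋆ c, b ⋆ l ⋆ l)
  Canonicalize subterm:  h(c ⋆ l ⋆ l ⋆ c)  →  h(c ⋆ c ⋆ l ⋆ l)
  Simplify inside:  d(l ⋆ b ⋆ b ⋆ c, c ⋆ c ⋆ l, (c ⋆ l) ⋆ l)  →  d(b ⋆ b ⋆ c ⋆ l, c ⋆ c ⋆ l, c ⋆ l ⋆ l)
  Sort:  d(b ⋆ b ⋆ c ⋆ l, c ⋆ c ⋆ l, c ⋆ l ⋆ l) ⋆ d(l, l, c) ⋆ g(b ⋆ b ⋆ b ⋆ c, b ⋆ l ⋆ l) ⋆ g(l, c) ⋆ h(c ⋆ c ⋆ l ⋆ l)
  Reassemble:  d(h(d(g(d(g(c, b), b ⋆ b ⋆ c ⋆ c, b ⋆ c ⋆ l ⋆ l), c ⋆ c ⋆ h(c) ⋆ l ⋆ l ⋆ l ⋆ l), d(b ⋆ b ⋆ c ⋆ l, c ⋆ c ⋆ l, c ⋆ l ⋆ l) ⋆ d(l, l, c) ⋆ g(b ⋆ b ⋆ b ⋆ c, b ⋆ l ⋆ l) ⋆ g(l, c) ⋆ h(c ⋆ c ⋆ l ⋆ l), d(b ⋆ b ⋆ c ⋆ d(l, l, c) ⋆ g(c, b) ⋆ l ⋆ l, b ⋆ c ⋆ d(l, c, l), b))), c, b)
Right:  d(h(d(g(d(g(c, b), b ⋆ b ⋆ c ⋆ c, c ⋆ l ⋆ b ⋆ l), l ⋆ l ⋆ (c ⋆ c) ⋆ l ⋆ h(c) ⋆ l), (g(b ⋆ (c ⋆ b) ⋆ b, l ⋆ b ⋆ l) ⋆ (h(c ⋆ (l ⋆ (c ⋆ l))) ⋆ g(l, c))) ⋆ (d(l, l, c) ⋆ d(c ⋆ b ⋆ b ⋆ l, (c ⋆ c) ⋆ l, l ⋆ l ⋆ c)), d(l ⋆ b ⋆ d(l, l, c) ⋆ l ⋆ b ⋆ (g(c, b) ⋆ c), d(l, c, l) ⋆ c ⋆ b, b))), c, b)
  Work inside:  (g(b ⋆ (c ⋆ b) ⋆ b, l ⋆ b ⋆ l) ⋆ (h(c ⋆ (l ⋆ (c ⋆ l))) ⋆ g(l, c))) ⋆ (d(l, l, c) ⋆ d(c ⋆ b ⋆ b ⋆ l, (c ⋆ c) ⋆ l, l ⋆ l ⋆ c))
  Flatten:  g(b ⋆ (c ⋆ b) ⋆ b, l ⋆ b ⋆ l) ⋆ h(c ⋆ (l ⋆ (c ⋆ l))) ⋆ g(l, c) ⋆ d(l, l, c) ⋆ d(c ⋆ b ⋆ b ⋆ l, (c ⋆ c) ⋆ l, l ⋆ l ⋆ c)
  Inside:  g(b ⋆ (c ⋆ b) ⋆ b, l ⋆ b ⋆ l)  →  g(b ⋆ b ⋆ b ⋆ c, b ⋆ l ⋆ l)
  Inside:  h(c ⋆ (l ⋆ (c ⋆ l)))  →  h(c ⋆ c ⋆ l ⋆ l)
  Canonicalize subterm:  d(c ⋆ b ⋆ b ⋆ l, (c ⋆ c) ⋆ l, l ⋆ l ⋆ c)  →  d(b ⋆ b ⋆ c ⋆ l, c ⋆ c ⋆ l, c ⋆ l ⋆ l)
  Sort arguments:  d(b ⋆ b ⋆ c ⋆ l, c ⋆ c ⋆ l, c ⋆ l ⋆ l) ⋆ d(l, l, c) ⋆ g(b ⋆ b ⋆ b ⋆ c, b ⋆ l ⋆ l) ⋆ g(l, c) ⋆ h(c ⋆ c ⋆ l ⋆ l)
  Reassemble:  d(h(d(g(d(g(c, b), b ⋆ b ⋆ c ⋆ c, b ⋆ c ⋆ l ⋆ l), c ⋆ c ⋆ h(c) ⋆ l ⋆ l ⋆ l ⋆ l), d(b ⋆ b ⋆ c ⋆ l, c ⋆ c ⋆ l, c ⋆ l ⋆ l) ⋆ d(l, l, c) ⋆ g(b ⋆ b ⋆ b ⋆ c, b ⋆ l ⋆ l) ⋆ g(l, c) ⋆ h(c ⋆ c ⋆ l ⋆ l), d(b ⋆ b ⋆ c ⋆ d(l, l, c) ⋆ g(c, b) ⋆ l ⋆ l, b ⋆ c ⋆ d(l, c, l), b))), c, b)

Answer: yes — both canonical forms are d(h(d(g(d(g(c, b), b ⋆ b ⋆ c ⋆ c, b ⋆ c ⋆ l ⋆ l), c ⋆ c ⋆ h(c) ⋆ l ⋆ l ⋆ l ⋆ l), d(b ⋆ b ⋆ c ⋆ l, c ⋆ c ⋆ l, c ⋆ l ⋆ l) ⋆ d(l, l, c) ⋆ g(b ⋆ b ⋆ b ⋆ c, b ⋆ l ⋆ l) ⋆ g(l, c) ⋆ h(c ⋆ c ⋆ l ⋆ l), d(b ⋆ b ⋆ c ⋆ d(l, l, c) ⋆ g(c, b) ⋆ l ⋆ l, b ⋆ c ⋆ d(l, c, l), b))), c, b)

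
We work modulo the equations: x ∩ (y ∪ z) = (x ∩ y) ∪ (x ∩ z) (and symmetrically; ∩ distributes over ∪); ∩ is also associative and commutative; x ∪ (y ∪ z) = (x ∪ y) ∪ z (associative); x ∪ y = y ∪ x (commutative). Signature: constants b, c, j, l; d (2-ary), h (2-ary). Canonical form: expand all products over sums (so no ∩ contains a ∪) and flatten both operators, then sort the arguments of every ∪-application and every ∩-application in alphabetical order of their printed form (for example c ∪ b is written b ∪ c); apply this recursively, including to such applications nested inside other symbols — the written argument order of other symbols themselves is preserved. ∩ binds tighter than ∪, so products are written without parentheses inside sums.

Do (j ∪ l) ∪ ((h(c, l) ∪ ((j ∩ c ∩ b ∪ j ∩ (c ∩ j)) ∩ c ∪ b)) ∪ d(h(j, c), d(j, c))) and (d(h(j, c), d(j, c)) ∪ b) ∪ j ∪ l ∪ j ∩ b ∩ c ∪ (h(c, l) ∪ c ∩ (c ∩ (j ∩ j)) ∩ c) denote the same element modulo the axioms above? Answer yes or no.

Left:  (j ∪ l) ∪ ((h(c, l) ∪ ((j ∩ c ∩ b ∪ j ∩ (c ∩ j)) ∩ c ∪ b)) ∪ d(h(j, c), d(j, c)))
  Expand products over sums:  j ∪ l ∪ h(c, l) ∪ b ∩ c ∩ c ∩ j ∪ c ∩ c ∩ j ∩ j ∪ b ∪ d(h(j, c), d(j, c))
  Sort arguments:  b ∪ b ∩ c ∩ c ∩ j ∪ c ∩ c ∩ j ∩ j ∪ d(h(j, c), d(j, c)) ∪ h(c, l) ∪ j ∪ l
Right:  (d(h(j, c), d(j, c)) ∪ b) ∪ j ∪ l ∪ j ∩ b ∩ c ∪ (h(c, l) ∪ c ∩ (c ∩ (j ∩ j)) ∩ c)
  Merge nested applications:  d(h(j, c), d(j, c)) ∪ b ∪ j ∪ l ∪ b ∩ c ∩ j ∪ h(c, l) ∪ c ∩ c ∩ c ∩ j ∩ j
  Sort:  b ∪ b ∩ c ∩ j ∪ c ∩ c ∩ c ∩ j ∩ j ∪ d(h(j, c), d(j, c)) ∪ h(c, l) ∪ j ∪ l

Answer: no — b ∪ b ∩ c ∩ c ∩ j ∪ c ∩ c ∩ j ∩ j ∪ d(h(j, c), d(j, c)) ∪ h(c, l) ∪ j ∪ l vs b ∪ b ∩ c ∩ j ∪ c ∩ c ∩ c ∩ j ∩ j ∪ d(h(j, c), d(j, c)) ∪ h(c, l) ∪ j ∪ l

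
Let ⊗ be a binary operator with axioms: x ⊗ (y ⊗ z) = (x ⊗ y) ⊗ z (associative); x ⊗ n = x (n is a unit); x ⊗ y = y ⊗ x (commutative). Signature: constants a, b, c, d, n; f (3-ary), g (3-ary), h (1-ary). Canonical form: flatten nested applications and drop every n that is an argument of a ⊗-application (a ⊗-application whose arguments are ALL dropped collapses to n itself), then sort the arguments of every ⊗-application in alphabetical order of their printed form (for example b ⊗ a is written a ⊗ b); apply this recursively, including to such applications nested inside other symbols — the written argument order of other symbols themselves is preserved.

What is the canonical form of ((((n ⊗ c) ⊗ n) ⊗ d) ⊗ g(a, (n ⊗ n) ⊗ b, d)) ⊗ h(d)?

Merge nested applications:  n ⊗ c ⊗ n ⊗ d ⊗ g(a, (n ⊗ n) ⊗ b, d) ⊗ h(d)
Simplify inside:  g(a, (n ⊗ n) ⊗ b, d)  →  g(a, b, d)
Units out:  drop n (×2)
Sort arguments:  c ⊗ d ⊗ g(a, b, d) ⊗ h(d)

Answer: c ⊗ d ⊗ g(a, b, d) ⊗ h(d)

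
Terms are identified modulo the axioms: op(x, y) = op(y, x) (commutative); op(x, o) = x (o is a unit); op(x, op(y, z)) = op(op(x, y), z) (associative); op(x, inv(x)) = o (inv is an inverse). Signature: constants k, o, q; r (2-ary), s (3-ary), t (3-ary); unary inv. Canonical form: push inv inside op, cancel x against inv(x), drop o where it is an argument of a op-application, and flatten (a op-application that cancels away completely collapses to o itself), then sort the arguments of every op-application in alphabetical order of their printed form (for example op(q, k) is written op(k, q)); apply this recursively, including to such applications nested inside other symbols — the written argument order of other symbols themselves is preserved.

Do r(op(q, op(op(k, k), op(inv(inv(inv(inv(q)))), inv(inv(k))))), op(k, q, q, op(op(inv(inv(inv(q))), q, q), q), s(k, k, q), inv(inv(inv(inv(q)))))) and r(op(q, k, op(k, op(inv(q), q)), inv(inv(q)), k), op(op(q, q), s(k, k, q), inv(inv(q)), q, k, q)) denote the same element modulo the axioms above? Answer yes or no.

Left:  r(op(q, op(op(k, k), op(inv(inv(inv(inv(q)))), inv(inv(k))))), op(k, q, q, op(op(inv(inv(inv(q))), q, q), q), s(k, k, q), inv(inv(inv(inv(q))))))
  Focus inside:  op(k, q, q, op(op(inv(inv(inv(q))), q, q), q), s(k, k, q), inv(inv(inv(inv(q)))))
  Push inv inside:  distribute inv over op and collapse double inv
  Collect terms:  op(k, q, q, q, q, q, s(k, k, q))
  Put back:  r(op(k, k, k, q, q), op(k, q, q, q, q, q, s(k, k, q)))
Right:  r(op(q, k, op(k, op(inv(q), q)), inv(inv(q)), k), op(op(q, q), s(k, k, q), inv(inv(q)), q, k, q))
  Focus inside:  op(op(q, q), s(k, k, q), inv(inv(q)), q, k, q)
  Push inv inside:  distribute inv over op and collapse double inv
  Combine occurrences:  op(q, q, q, q, q, s(k, k, q), k)
  Sort:  op(k, q, q, q, q, q, s(k, k, q))
  Rebuild:  r(op(k, k, k, q, q), op(k, q, q, q, q, q, s(k, k, q)))

Answer: yes — both canonical forms are r(op(k, k, k, q, q), op(k, q, q, q, q, q, s(k, k, q)))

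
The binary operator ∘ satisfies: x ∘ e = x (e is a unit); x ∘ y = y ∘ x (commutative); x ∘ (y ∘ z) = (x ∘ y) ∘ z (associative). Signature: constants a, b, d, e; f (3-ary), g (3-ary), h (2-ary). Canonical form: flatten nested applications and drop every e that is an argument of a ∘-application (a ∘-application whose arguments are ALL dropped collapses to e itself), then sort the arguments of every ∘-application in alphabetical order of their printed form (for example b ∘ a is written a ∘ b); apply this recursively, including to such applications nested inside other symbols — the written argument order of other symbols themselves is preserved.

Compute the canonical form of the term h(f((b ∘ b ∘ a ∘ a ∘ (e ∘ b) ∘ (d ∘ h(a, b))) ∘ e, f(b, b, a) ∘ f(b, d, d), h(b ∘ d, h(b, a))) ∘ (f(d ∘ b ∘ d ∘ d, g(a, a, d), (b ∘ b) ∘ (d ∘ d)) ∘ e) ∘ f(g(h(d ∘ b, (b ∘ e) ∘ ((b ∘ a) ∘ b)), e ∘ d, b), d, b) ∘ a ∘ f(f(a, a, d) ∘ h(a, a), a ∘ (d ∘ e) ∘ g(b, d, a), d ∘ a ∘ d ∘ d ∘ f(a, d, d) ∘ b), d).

Answer: h(a ∘ f(a ∘ a ∘ b ∘ b ∘ b ∘ d ∘ h(a, b), f(b, b, a) ∘ f(b, d, d), h(b ∘ d, h(b, a))) ∘ f(b ∘ d ∘ d ∘ d, g(a, a, d), b ∘ b ∘ d ∘ d) ∘ f(f(a, a, d) ∘ h(a, a), a ∘ d ∘ g(b, d, a), a ∘ b ∘ d ∘ d ∘ d ∘ f(a, d, d)) ∘ f(g(h(b ∘ d, a ∘ b ∘ b ∘ b), d, b), d, b), d)

Derivation:
Work inside:  f((b ∘ b ∘ a ∘ a ∘ (e ∘ b) ∘ (d ∘ h(a, b))) ∘ e, f(b, b, a) ∘ f(b, d, d), h(b ∘ d, h(b, a))) ∘ (f(d ∘ b ∘ d ∘ d, g(a, a, d), (b ∘ b) ∘ (d ∘ d)) ∘ e) ∘ f(g(h(d ∘ b, (b ∘ e) ∘ ((b ∘ a) ∘ b)), e ∘ d, b), d, b) ∘ a ∘ f(f(a, a, d) ∘ h(a, a), a ∘ (d ∘ e) ∘ g(b, d, a), d ∘ a ∘ d ∘ d ∘ f(a, d, d) ∘ b)
Un-nest:  f((b ∘ b ∘ a ∘ a ∘ (e ∘ b) ∘ (d ∘ h(a, b))) ∘ e, f(b, b, a) ∘ f(b, d, d), h(b ∘ d, h(b, a))) ∘ f(d ∘ b ∘ d ∘ d, g(a, a, d), (b ∘ b) ∘ (d ∘ d)) ∘ e ∘ f(g(h(d ∘ b, (b ∘ e) ∘ ((b ∘ a) ∘ b)), e ∘ d, b), d, b) ∘ a ∘ f(f(a, a, d) ∘ h(a, a), a ∘ (d ∘ e) ∘ g(b, d, a), d ∘ a ∘ d ∘ d ∘ f(a, d, d) ∘ b)
Canonicalize subterm:  f((b ∘ b ∘ a ∘ a ∘ (e ∘ b) ∘ (d ∘ h(a, b))) ∘ e, f(b, b, a) ∘ f(b, d, d), h(b ∘ d, h(b, a)))  →  f(a ∘ a ∘ b ∘ b ∘ b ∘ d ∘ h(a, b), f(b, b, a) ∘ f(b, d, d), h(b ∘ d, h(b, a)))
Inside:  f(d ∘ b ∘ d ∘ d, g(a, a, d), (b ∘ b) ∘ (d ∘ d))  →  f(b ∘ d ∘ d ∘ d, g(a, a, d), b ∘ b ∘ d ∘ d)
Inside:  f(g(h(d ∘ b, (b ∘ e) ∘ ((b ∘ a) ∘ b)), e ∘ d, b), d, b)  →  f(g(h(b ∘ d, a ∘ b ∘ b ∘ b), d, b), d, b)
Unit:  drop e
Sort arguments:  a ∘ f(a ∘ a ∘ b ∘ b ∘ b ∘ d ∘ h(a, b), f(b, b, a) ∘ f(b, d, d), h(b ∘ d, h(b, a))) ∘ f(b ∘ d ∘ d ∘ d, g(a, a, d), b ∘ b ∘ d ∘ d) ∘ f(f(a, a, d) ∘ h(a, a), a ∘ d ∘ g(b, d, a), a ∘ b ∘ d ∘ d ∘ d ∘ f(a, d, d)) ∘ f(g(h(b ∘ d, a ∘ b ∘ b ∘ b), d, b), d, b)
Put back:  h(a ∘ f(a ∘ a ∘ b ∘ b ∘ b ∘ d ∘ h(a, b), f(b, b, a) ∘ f(b, d, d), h(b ∘ d, h(b, a))) ∘ f(b ∘ d ∘ d ∘ d, g(a, a, d), b ∘ b ∘ d ∘ d) ∘ f(f(a, a, d) ∘ h(a, a), a ∘ d ∘ g(b, d, a), a ∘ b ∘ d ∘ d ∘ d ∘ f(a, d, d)) ∘ f(g(h(b ∘ d, a ∘ b ∘ b ∘ b), d, b), d, b), d)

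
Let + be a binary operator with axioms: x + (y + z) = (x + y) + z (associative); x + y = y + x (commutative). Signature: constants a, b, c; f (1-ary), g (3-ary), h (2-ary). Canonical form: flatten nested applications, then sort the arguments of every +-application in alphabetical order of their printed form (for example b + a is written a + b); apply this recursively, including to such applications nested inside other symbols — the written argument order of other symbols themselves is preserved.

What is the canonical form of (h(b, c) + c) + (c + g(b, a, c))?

Answer: c + c + g(b, a, c) + h(b, c)

Derivation:
Flatten:  h(b, c) + c + c + g(b, a, c)
Sort:  c + c + g(b, a, c) + h(b, c)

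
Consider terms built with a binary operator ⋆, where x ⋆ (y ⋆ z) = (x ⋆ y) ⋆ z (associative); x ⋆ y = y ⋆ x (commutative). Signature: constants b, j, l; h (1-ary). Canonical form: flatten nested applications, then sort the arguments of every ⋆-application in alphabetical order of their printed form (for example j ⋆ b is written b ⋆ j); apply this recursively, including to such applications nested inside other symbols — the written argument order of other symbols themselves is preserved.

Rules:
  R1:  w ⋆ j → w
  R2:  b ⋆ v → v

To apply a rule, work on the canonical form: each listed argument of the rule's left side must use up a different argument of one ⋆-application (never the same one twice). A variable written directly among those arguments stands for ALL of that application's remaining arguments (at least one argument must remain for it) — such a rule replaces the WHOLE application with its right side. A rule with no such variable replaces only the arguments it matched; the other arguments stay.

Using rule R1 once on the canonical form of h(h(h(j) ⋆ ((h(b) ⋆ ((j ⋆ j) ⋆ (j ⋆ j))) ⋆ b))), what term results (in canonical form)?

Canonical form:  h(h(b ⋆ h(b) ⋆ h(j) ⋆ j ⋆ j ⋆ j ⋆ j))
Match R1:  consume j;  w := b ⋆ h(b) ⋆ h(j) ⋆ j ⋆ j ⋆ j
The variable takes the whole remainder — replace the entire application.
Result:  h(h(b ⋆ h(b) ⋆ h(j) ⋆ j ⋆ j ⋆ j))

Answer: h(h(b ⋆ h(b) ⋆ h(j) ⋆ j ⋆ j ⋆ j))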